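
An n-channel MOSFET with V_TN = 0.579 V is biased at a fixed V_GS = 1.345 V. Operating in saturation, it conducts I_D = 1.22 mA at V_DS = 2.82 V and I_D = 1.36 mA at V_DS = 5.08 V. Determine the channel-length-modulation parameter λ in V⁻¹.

λ = 0.0593 V⁻¹

With V_GS fixed, I_D ∝ (1 + λ V_DS) in saturation, so I_D2/I_D1 = (1 + λ V_DS2)/(1 + λ V_DS1).
1.36/1.22 = 1.115 = (1 + 5.08 λ)/(1 + 2.82 λ).
Solving: λ (I_D1 V_DS2 − I_D2 V_DS1) = I_D2 − I_D1, so λ = (1.36 − 1.22) / (1.22 × 5.08 − 1.36 × 2.82) = 0.14 / 2.36 = 0.0593 V⁻¹.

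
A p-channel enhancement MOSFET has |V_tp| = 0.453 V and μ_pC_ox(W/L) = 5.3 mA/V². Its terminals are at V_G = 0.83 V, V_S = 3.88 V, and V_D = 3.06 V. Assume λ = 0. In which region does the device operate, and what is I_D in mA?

V_SG = V_S − V_G = 3.88 − 0.83 = 3.05 V; V_SD = V_S − V_D = 3.88 − 3.06 = 0.82 V.
V_ov = V_SG − |V_tp| = 3.05 − 0.453 = 2.6 V.
Since V_SD = 0.82 V < V_ov = 2.6 V, the device is in the triode region.
I_D = k_p [V_ov · V_SD − ½ V_SD²] = 5.3 × [2.6 × 0.82 − 0.5 × 0.82²] = 9.5 mA.

Triode; I_D = 9.50 mA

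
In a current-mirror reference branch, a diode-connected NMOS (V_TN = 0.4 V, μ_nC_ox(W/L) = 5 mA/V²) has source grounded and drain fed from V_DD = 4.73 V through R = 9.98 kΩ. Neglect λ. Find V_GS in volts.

V_GS = 0.797 V

With gate tied to drain, V_GS = V_DS ≥ V_GS − V_TN, so the device is in saturation.
KCL at the drain: ½ k_n (V_GS − V_TN)² = (V_DD − V_GS)/R.
Let x = V_GS − 0.4. Then 25 x² + x − 4.33 = 0, giving x = 0.397 V (positive root), so V_GS = 0.797 V.
I_D = (V_DD − V_GS)/R = (4.73 − 0.797) / 9.98 = 0.394 mA.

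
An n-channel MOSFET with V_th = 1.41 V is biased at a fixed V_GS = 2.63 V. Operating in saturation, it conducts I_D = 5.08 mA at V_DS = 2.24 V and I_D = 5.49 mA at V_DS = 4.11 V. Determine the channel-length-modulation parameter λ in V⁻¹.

λ = 0.0478 V⁻¹

With V_GS fixed, I_D ∝ (1 + λ V_DS) in saturation, so I_D2/I_D1 = (1 + λ V_DS2)/(1 + λ V_DS1).
5.49/5.08 = 1.081 = (1 + 4.11 λ)/(1 + 2.24 λ).
Solving: λ (I_D1 V_DS2 − I_D2 V_DS1) = I_D2 − I_D1, so λ = (5.49 − 5.08) / (5.08 × 4.11 − 5.49 × 2.24) = 0.41 / 8.58 = 0.0478 V⁻¹.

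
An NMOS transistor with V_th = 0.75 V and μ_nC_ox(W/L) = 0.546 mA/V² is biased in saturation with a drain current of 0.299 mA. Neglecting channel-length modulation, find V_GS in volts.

In saturation I_D = ½ k_n (V_GS − V_th)², so V_GS − V_th = √(2 I_D / k_n) = √(2 × 0.299 / 0.546) = 1.05 V.
V_GS = 0.75 + 1.05 = 1.8 V.

V_GS = 1.80 V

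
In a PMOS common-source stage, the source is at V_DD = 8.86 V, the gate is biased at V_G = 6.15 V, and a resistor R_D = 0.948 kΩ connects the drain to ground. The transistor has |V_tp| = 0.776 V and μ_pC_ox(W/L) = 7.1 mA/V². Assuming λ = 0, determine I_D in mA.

V_SG = V_DD − V_G = 8.86 − 6.15 = 2.71 V, so V_ov = 2.71 − 0.776 = 1.93 V.
Assume saturation: I_D = ½ k_p V_ov² = 0.5 × 7.1 × 1.93² = 13.3 mA, giving V_SD = V_DD − I_D R_D = 8.86 − 13.3 × 0.948 = -3.73 V.
But -3.73 V < V_ov = 1.93 V, so the device is actually in triode.
In triode I_D = k_p[V_ov V_SD − ½ V_SD²] and I_D = (V_DD − V_SD)/R_D. Equating: 3.37 V_SD² − 14.02 V_SD + 8.86 = 0, giving V_SD = 0.777 V (the root below V_ov).
I_D = (8.86 − 0.777) / 0.948 = 8.53 mA.

I_D = 8.53 mA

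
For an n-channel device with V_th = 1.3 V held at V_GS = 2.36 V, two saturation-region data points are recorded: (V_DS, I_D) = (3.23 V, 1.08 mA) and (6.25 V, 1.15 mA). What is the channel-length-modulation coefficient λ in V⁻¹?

λ = 0.0231 V⁻¹

With V_GS fixed, I_D ∝ (1 + λ V_DS) in saturation, so I_D2/I_D1 = (1 + λ V_DS2)/(1 + λ V_DS1).
1.15/1.08 = 1.065 = (1 + 6.25 λ)/(1 + 3.23 λ).
Solving: λ (I_D1 V_DS2 − I_D2 V_DS1) = I_D2 − I_D1, so λ = (1.15 − 1.08) / (1.08 × 6.25 − 1.15 × 3.23) = 0.07 / 3.04 = 0.0231 V⁻¹.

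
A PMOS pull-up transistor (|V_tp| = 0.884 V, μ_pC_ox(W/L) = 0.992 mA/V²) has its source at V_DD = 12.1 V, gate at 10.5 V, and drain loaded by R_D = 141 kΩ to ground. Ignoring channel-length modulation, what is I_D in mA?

V_SG = V_DD − V_G = 12.1 − 10.5 = 1.6 V, so V_ov = 1.6 − 0.884 = 0.716 V.
Assume saturation: I_D = ½ k_p V_ov² = 0.5 × 0.992 × 0.716² = 0.254 mA, giving V_SD = V_DD − I_D R_D = 12.1 − 0.254 × 141 = -23.8 V.
But -23.8 V < V_ov = 0.716 V, so the device is actually in triode.
In triode I_D = k_p[V_ov V_SD − ½ V_SD²] and I_D = (V_DD − V_SD)/R_D. Equating: 69.9 V_SD² − 101.1 V_SD + 12.1 = 0, giving V_SD = 0.132 V (the root below V_ov).
I_D = (12.1 − 0.132) / 141 = 0.0849 mA.

I_D = 0.0849 mA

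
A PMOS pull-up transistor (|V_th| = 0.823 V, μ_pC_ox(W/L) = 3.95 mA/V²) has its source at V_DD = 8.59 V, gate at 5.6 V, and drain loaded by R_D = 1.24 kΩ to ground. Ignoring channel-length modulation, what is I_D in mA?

V_SG = V_DD − V_G = 8.59 − 5.6 = 2.99 V, so V_ov = 2.99 − 0.823 = 2.17 V.
Assume saturation: I_D = ½ k_p V_ov² = 0.5 × 3.95 × 2.17² = 9.27 mA, giving V_SD = V_DD − I_D R_D = 8.59 − 9.27 × 1.24 = -2.91 V.
But -2.91 V < V_ov = 2.17 V, so the device is actually in triode.
In triode I_D = k_p[V_ov V_SD − ½ V_SD²] and I_D = (V_DD − V_SD)/R_D. Equating: 2.45 V_SD² − 11.61 V_SD + 8.59 = 0, giving V_SD = 0.917 V (the root below V_ov).
I_D = (8.59 − 0.917) / 1.24 = 6.19 mA.

I_D = 6.19 mA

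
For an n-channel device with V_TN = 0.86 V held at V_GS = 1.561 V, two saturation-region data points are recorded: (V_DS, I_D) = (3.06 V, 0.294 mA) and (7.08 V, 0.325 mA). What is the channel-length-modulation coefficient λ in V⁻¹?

With V_GS fixed, I_D ∝ (1 + λ V_DS) in saturation, so I_D2/I_D1 = (1 + λ V_DS2)/(1 + λ V_DS1).
0.325/0.294 = 1.105 = (1 + 7.08 λ)/(1 + 3.06 λ).
Solving: λ (I_D1 V_DS2 − I_D2 V_DS1) = I_D2 − I_D1, so λ = (0.325 − 0.294) / (0.294 × 7.08 − 0.325 × 3.06) = 0.031 / 1.09 = 0.0285 V⁻¹.

λ = 0.0285 V⁻¹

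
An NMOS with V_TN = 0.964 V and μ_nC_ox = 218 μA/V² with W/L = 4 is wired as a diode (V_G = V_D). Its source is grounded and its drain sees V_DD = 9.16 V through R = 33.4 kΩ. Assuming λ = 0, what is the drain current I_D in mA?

I_D = 0.224 mA

With gate tied to drain, V_GS = V_DS ≥ V_GS − V_TN, so the device is in saturation.
k_n = μ_nC_ox · (W/L) = 0.872 mA/V².
KCL at the drain: ½ k_n (V_GS − V_TN)² = (V_DD − V_GS)/R.
Let x = V_GS − 0.964. Then 14.6 x² + x − 8.196 = 0, giving x = 0.717 V (positive root), so V_GS = 1.68 V.
I_D = (V_DD − V_GS)/R = (9.16 − 1.68) / 33.4 = 0.224 mA.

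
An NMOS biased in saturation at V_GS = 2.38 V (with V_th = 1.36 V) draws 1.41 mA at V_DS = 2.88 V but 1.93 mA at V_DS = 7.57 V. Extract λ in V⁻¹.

λ = 0.102 V⁻¹

With V_GS fixed, I_D ∝ (1 + λ V_DS) in saturation, so I_D2/I_D1 = (1 + λ V_DS2)/(1 + λ V_DS1).
1.93/1.41 = 1.369 = (1 + 7.57 λ)/(1 + 2.88 λ).
Solving: λ (I_D1 V_DS2 − I_D2 V_DS1) = I_D2 − I_D1, so λ = (1.93 − 1.41) / (1.41 × 7.57 − 1.93 × 2.88) = 0.52 / 5.12 = 0.102 V⁻¹.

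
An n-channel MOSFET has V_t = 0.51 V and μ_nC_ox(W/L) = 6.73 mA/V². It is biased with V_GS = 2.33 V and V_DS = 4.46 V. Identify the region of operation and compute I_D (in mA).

V_ov = V_GS − V_t = 2.33 − 0.51 = 1.82 V.
Since V_DS = 4.46 V ≥ V_ov = 1.82 V, the device is in saturation.
I_D = ½ k_n V_ov² = 0.5 × 6.73 × 1.82² = 11.1 mA.

Saturation; I_D = 11.1 mA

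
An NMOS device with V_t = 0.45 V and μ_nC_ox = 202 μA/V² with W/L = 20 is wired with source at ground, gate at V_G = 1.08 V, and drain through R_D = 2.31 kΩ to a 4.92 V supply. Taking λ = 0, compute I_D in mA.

I_D = 0.802 mA

V_GS = V_G = 1.08 V, so V_ov = 1.08 − 0.45 = 0.63 V.
k_n = μ_nC_ox · (W/L) = 4.04 mA/V².
Assume saturation: I_D = ½ k_n V_ov² = 0.5 × 4.04 × 0.63² = 0.802 mA, giving V_DS = V_DD − I_D R_D = 4.92 − 0.802 × 2.31 = 3.07 V.
V_DS = 3.07 V ≥ V_ov = 0.63 V, confirming saturation.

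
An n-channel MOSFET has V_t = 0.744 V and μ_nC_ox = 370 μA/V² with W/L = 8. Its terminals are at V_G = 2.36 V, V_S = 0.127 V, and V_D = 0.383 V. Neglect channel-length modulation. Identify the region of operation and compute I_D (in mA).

V_GS = V_G − V_S = 2.36 − 0.127 = 2.23 V; V_DS = V_D − V_S = 0.383 − 0.127 = 0.256 V.
k_n = μ_nC_ox · (W/L) = 2.96 mA/V².
V_ov = V_GS − V_t = 2.23 − 0.744 = 1.49 V.
Since V_DS = 0.256 V < V_ov = 1.49 V, the device is in the triode region.
I_D = k_n [V_ov · V_DS − ½ V_DS²] = 2.96 × [1.49 × 0.256 − 0.5 × 0.256²] = 1.03 mA.

Triode; I_D = 1.03 mA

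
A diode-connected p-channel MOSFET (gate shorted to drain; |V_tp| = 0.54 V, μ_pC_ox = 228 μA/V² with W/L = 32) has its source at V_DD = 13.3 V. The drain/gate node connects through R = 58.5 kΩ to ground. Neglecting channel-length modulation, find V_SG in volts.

With gate tied to drain, V_SG = V_SD ≥ V_SG − |V_tp|, so the device is in saturation.
k_p = μ_pC_ox · (W/L) = 7.296 mA/V².
KCL at the drain: ½ k_p (V_SG − |V_tp|)² = (V_DD − V_SG)/R.
Let x = V_SG − 0.54. Then 213 x² + x − 12.76 = 0, giving x = 0.242 V (positive root), so V_SG = 0.782 V.
I_D = (V_DD − V_SG)/R = (13.3 − 0.782) / 58.5 = 0.214 mA.

V_SG = 0.782 V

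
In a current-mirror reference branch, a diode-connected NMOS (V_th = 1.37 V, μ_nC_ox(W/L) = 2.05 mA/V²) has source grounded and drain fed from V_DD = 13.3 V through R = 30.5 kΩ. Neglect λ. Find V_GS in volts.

With gate tied to drain, V_GS = V_DS ≥ V_GS − V_th, so the device is in saturation.
KCL at the drain: ½ k_n (V_GS − V_th)² = (V_DD − V_GS)/R.
Let x = V_GS − 1.37. Then 31.3 x² + x − 11.93 = 0, giving x = 0.602 V (positive root), so V_GS = 1.97 V.
I_D = (V_DD − V_GS)/R = (13.3 − 1.97) / 30.5 = 0.371 mA.

V_GS = 1.97 V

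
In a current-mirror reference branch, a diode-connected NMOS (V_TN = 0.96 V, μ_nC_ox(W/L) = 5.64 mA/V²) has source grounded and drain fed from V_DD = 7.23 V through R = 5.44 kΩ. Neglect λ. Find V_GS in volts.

With gate tied to drain, V_GS = V_DS ≥ V_GS − V_TN, so the device is in saturation.
KCL at the drain: ½ k_n (V_GS − V_TN)² = (V_DD − V_GS)/R.
Let x = V_GS − 0.96. Then 15.3 x² + x − 6.27 = 0, giving x = 0.608 V (positive root), so V_GS = 1.57 V.
I_D = (V_DD − V_GS)/R = (7.23 − 1.57) / 5.44 = 1.04 mA.

V_GS = 1.57 V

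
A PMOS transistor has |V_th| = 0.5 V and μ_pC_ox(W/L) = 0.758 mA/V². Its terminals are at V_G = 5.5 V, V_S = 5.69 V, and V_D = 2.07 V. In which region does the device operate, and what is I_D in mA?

Cutoff; I_D = 0 mA

V_SG = V_S − V_G = 5.69 − 5.5 = 0.19 V; V_SD = V_S − V_D = 5.69 − 2.07 = 3.62 V.
V_SG = 0.19 V < |V_th| = 0.5 V, so the transistor is in cutoff.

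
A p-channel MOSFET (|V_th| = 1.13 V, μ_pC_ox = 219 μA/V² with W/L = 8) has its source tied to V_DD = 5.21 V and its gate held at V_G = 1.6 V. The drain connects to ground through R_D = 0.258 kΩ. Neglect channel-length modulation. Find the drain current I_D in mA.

V_SG = V_DD − V_G = 5.21 − 1.6 = 3.61 V, so V_ov = 3.61 − 1.13 = 2.48 V.
k_p = μ_pC_ox · (W/L) = 1.752 mA/V².
Assume saturation: I_D = ½ k_p V_ov² = 0.5 × 1.752 × 2.48² = 5.39 mA, giving V_SD = V_DD − I_D R_D = 5.21 − 5.39 × 0.258 = 3.82 V.
V_SD = 3.82 V ≥ V_ov = 2.48 V, confirming saturation.

I_D = 5.39 mA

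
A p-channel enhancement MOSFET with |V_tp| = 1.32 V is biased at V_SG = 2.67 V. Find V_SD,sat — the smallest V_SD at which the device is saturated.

V_SD,sat = 1.35 V

The boundary between triode and saturation is V_SD = V_SG − |V_tp| = V_ov.
V_ov = 2.67 − 1.32 = 1.35 V.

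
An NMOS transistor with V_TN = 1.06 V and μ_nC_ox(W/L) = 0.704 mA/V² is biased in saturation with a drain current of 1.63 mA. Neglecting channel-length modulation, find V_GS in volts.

V_GS = 3.21 V

In saturation I_D = ½ k_n (V_GS − V_TN)², so V_GS − V_TN = √(2 I_D / k_n) = √(2 × 1.63 / 0.704) = 2.15 V.
V_GS = 1.06 + 2.15 = 3.21 V.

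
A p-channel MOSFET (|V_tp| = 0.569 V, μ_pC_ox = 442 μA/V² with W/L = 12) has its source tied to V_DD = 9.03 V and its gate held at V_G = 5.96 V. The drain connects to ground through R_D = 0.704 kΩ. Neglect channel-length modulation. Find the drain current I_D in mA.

I_D = 11.3 mA

V_SG = V_DD − V_G = 9.03 − 5.96 = 3.07 V, so V_ov = 3.07 − 0.569 = 2.5 V.
k_p = μ_pC_ox · (W/L) = 5.304 mA/V².
Assume saturation: I_D = ½ k_p V_ov² = 0.5 × 5.304 × 2.5² = 16.6 mA, giving V_SD = V_DD − I_D R_D = 9.03 − 16.6 × 0.704 = -2.65 V.
But -2.65 V < V_ov = 2.5 V, so the device is actually in triode.
In triode I_D = k_p[V_ov V_SD − ½ V_SD²] and I_D = (V_DD − V_SD)/R_D. Equating: 1.87 V_SD² − 10.34 V_SD + 9.03 = 0, giving V_SD = 1.09 V (the root below V_ov).
I_D = (9.03 − 1.09) / 0.704 = 11.3 mA.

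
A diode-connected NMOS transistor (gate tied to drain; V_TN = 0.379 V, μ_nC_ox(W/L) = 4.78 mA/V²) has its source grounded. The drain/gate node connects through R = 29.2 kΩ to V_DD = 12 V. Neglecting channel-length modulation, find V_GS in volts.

V_GS = 0.780 V

With gate tied to drain, V_GS = V_DS ≥ V_GS − V_TN, so the device is in saturation.
KCL at the drain: ½ k_n (V_GS − V_TN)² = (V_DD − V_GS)/R.
Let x = V_GS − 0.379. Then 69.8 x² + x − 11.62 = 0, giving x = 0.401 V (positive root), so V_GS = 0.78 V.
I_D = (V_DD − V_GS)/R = (12 − 0.78) / 29.2 = 0.384 mA.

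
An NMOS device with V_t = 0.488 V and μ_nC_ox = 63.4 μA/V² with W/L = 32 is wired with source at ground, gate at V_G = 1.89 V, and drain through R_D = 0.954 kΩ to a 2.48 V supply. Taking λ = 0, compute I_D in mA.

V_GS = V_G = 1.89 V, so V_ov = 1.89 − 0.488 = 1.4 V.
k_n = μ_nC_ox · (W/L) = 2.029 mA/V².
Assume saturation: I_D = ½ k_n V_ov² = 0.5 × 2.029 × 1.4² = 1.99 mA, giving V_DS = V_DD − I_D R_D = 2.48 − 1.99 × 0.954 = 0.578 V.
But 0.578 V < V_ov = 1.4 V, so the device is actually in triode.
In triode I_D = k_n[V_ov V_DS − ½ V_DS²] and I_D = (V_DD − V_DS)/R_D. Equating: 0.968 V_DS² − 3.714 V_DS + 2.48 = 0, giving V_DS = 0.861 V (the root below V_ov).
I_D = (2.48 − 0.861) / 0.954 = 1.7 mA.

I_D = 1.70 mA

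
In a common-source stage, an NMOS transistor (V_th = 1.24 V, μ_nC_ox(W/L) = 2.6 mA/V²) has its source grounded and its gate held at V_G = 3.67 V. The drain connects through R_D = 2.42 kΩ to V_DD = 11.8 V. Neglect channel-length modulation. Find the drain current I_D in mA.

I_D = 4.52 mA

V_GS = V_G = 3.67 V, so V_ov = 3.67 − 1.24 = 2.43 V.
Assume saturation: I_D = ½ k_n V_ov² = 0.5 × 2.6 × 2.43² = 7.68 mA, giving V_DS = V_DD − I_D R_D = 11.8 − 7.68 × 2.42 = -6.78 V.
But -6.78 V < V_ov = 2.43 V, so the device is actually in triode.
In triode I_D = k_n[V_ov V_DS − ½ V_DS²] and I_D = (V_DD − V_DS)/R_D. Equating: 3.15 V_DS² − 16.29 V_DS + 11.8 = 0, giving V_DS = 0.871 V (the root below V_ov).
I_D = (11.8 − 0.871) / 2.42 = 4.52 mA.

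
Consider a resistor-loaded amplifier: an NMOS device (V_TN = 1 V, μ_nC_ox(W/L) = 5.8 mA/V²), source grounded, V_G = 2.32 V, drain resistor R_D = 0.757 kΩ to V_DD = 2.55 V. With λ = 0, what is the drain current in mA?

V_GS = V_G = 2.32 V, so V_ov = 2.32 − 1 = 1.32 V.
Assume saturation: I_D = ½ k_n V_ov² = 0.5 × 5.8 × 1.32² = 5.05 mA, giving V_DS = V_DD − I_D R_D = 2.55 − 5.05 × 0.757 = -1.28 V.
But -1.28 V < V_ov = 1.32 V, so the device is actually in triode.
In triode I_D = k_n[V_ov V_DS − ½ V_DS²] and I_D = (V_DD − V_DS)/R_D. Equating: 2.2 V_DS² − 6.796 V_DS + 2.55 = 0, giving V_DS = 0.437 V (the root below V_ov).
I_D = (2.55 − 0.437) / 0.757 = 2.79 mA.

I_D = 2.79 mA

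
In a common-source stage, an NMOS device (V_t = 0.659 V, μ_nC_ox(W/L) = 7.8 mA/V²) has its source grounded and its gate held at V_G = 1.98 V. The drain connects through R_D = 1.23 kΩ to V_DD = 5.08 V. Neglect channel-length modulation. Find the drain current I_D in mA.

I_D = 3.77 mA

V_GS = V_G = 1.98 V, so V_ov = 1.98 − 0.659 = 1.32 V.
Assume saturation: I_D = ½ k_n V_ov² = 0.5 × 7.8 × 1.32² = 6.81 mA, giving V_DS = V_DD − I_D R_D = 5.08 − 6.81 × 1.23 = -3.29 V.
But -3.29 V < V_ov = 1.32 V, so the device is actually in triode.
In triode I_D = k_n[V_ov V_DS − ½ V_DS²] and I_D = (V_DD − V_DS)/R_D. Equating: 4.8 V_DS² − 13.67 V_DS + 5.08 = 0, giving V_DS = 0.439 V (the root below V_ov).
I_D = (5.08 − 0.439) / 1.23 = 3.77 mA.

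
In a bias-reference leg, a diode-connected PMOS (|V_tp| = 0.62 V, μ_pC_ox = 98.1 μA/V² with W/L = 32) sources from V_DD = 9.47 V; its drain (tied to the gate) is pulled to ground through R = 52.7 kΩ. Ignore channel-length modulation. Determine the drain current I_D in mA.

I_D = 0.162 mA

With gate tied to drain, V_SG = V_SD ≥ V_SG − |V_tp|, so the device is in saturation.
k_p = μ_pC_ox · (W/L) = 3.139 mA/V².
KCL at the drain: ½ k_p (V_SG − |V_tp|)² = (V_DD − V_SG)/R.
Let x = V_SG − 0.62. Then 82.7 x² + x − 8.85 = 0, giving x = 0.321 V (positive root), so V_SG = 0.941 V.
I_D = (V_DD − V_SG)/R = (9.47 − 0.941) / 52.7 = 0.162 mA.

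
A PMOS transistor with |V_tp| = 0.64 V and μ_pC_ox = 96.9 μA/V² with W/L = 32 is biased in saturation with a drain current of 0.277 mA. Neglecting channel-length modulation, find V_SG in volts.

V_SG = 1.06 V

k_p = μ_pC_ox · (W/L) = 3.101 mA/V².
In saturation I_D = ½ k_p (V_SG − |V_tp|)², so V_SG − |V_tp| = √(2 I_D / k_p) = √(2 × 0.277 / 3.101) = 0.423 V.
V_SG = 0.64 + 0.423 = 1.06 V.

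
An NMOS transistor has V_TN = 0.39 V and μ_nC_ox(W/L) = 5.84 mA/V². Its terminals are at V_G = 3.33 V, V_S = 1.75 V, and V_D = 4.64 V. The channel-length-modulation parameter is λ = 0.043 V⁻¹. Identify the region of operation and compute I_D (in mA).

V_GS = V_G − V_S = 3.33 − 1.75 = 1.58 V; V_DS = V_D − V_S = 4.64 − 1.75 = 2.89 V.
V_ov = V_GS − V_TN = 1.58 − 0.39 = 1.19 V.
Since V_DS = 2.89 V ≥ V_ov = 1.19 V, the device is in saturation.
I_D = ½ k_n V_ov² (1 + λ V_DS) = 0.5 × 5.84 × 1.19² × (1 + 0.043 × 2.89) = 4.65 mA.

Saturation; I_D = 4.65 mA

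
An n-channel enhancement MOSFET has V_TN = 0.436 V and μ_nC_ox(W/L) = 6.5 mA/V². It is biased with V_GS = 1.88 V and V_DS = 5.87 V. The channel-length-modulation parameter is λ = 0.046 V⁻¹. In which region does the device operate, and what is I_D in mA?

Saturation; I_D = 8.61 mA

V_ov = V_GS − V_TN = 1.88 − 0.436 = 1.44 V.
Since V_DS = 5.87 V ≥ V_ov = 1.44 V, the device is in saturation.
I_D = ½ k_n V_ov² (1 + λ V_DS) = 0.5 × 6.5 × 1.44² × (1 + 0.046 × 5.87) = 8.61 mA.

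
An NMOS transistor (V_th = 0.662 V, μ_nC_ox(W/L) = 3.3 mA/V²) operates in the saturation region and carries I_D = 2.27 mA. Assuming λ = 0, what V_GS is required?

In saturation I_D = ½ k_n (V_GS − V_th)², so V_GS − V_th = √(2 I_D / k_n) = √(2 × 2.27 / 3.3) = 1.17 V.
V_GS = 0.662 + 1.17 = 1.83 V.

V_GS = 1.83 V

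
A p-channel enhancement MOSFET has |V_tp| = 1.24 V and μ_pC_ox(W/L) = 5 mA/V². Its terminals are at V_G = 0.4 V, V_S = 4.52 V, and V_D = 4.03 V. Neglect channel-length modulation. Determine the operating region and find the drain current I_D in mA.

Triode; I_D = 6.46 mA

V_SG = V_S − V_G = 4.52 − 0.4 = 4.12 V; V_SD = V_S − V_D = 4.52 − 4.03 = 0.49 V.
V_ov = V_SG − |V_tp| = 4.12 − 1.24 = 2.88 V.
Since V_SD = 0.49 V < V_ov = 2.88 V, the device is in the triode region.
I_D = k_p [V_ov · V_SD − ½ V_SD²] = 5 × [2.88 × 0.49 − 0.5 × 0.49²] = 6.46 mA.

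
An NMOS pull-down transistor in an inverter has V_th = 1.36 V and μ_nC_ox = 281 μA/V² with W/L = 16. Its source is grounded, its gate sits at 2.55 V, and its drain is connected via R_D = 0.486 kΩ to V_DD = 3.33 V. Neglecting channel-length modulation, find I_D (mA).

V_GS = V_G = 2.55 V, so V_ov = 2.55 − 1.36 = 1.19 V.
k_n = μ_nC_ox · (W/L) = 4.496 mA/V².
Assume saturation: I_D = ½ k_n V_ov² = 0.5 × 4.496 × 1.19² = 3.18 mA, giving V_DS = V_DD − I_D R_D = 3.33 − 3.18 × 0.486 = 1.78 V.
V_DS = 1.78 V ≥ V_ov = 1.19 V, confirming saturation.

I_D = 3.18 mA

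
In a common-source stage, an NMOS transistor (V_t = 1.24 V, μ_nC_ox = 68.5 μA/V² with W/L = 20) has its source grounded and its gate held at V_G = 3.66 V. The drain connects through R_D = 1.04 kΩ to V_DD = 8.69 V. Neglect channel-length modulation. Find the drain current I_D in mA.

V_GS = V_G = 3.66 V, so V_ov = 3.66 − 1.24 = 2.42 V.
k_n = μ_nC_ox · (W/L) = 1.37 mA/V².
Assume saturation: I_D = ½ k_n V_ov² = 0.5 × 1.37 × 2.42² = 4.01 mA, giving V_DS = V_DD − I_D R_D = 8.69 − 4.01 × 1.04 = 4.52 V.
V_DS = 4.52 V ≥ V_ov = 2.42 V, confirming saturation.

I_D = 4.01 mA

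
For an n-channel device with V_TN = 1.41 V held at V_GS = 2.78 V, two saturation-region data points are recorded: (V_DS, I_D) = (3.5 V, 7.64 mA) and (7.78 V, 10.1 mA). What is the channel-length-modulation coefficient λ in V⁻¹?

With V_GS fixed, I_D ∝ (1 + λ V_DS) in saturation, so I_D2/I_D1 = (1 + λ V_DS2)/(1 + λ V_DS1).
10.1/7.64 = 1.322 = (1 + 7.78 λ)/(1 + 3.5 λ).
Solving: λ (I_D1 V_DS2 − I_D2 V_DS1) = I_D2 − I_D1, so λ = (10.1 − 7.64) / (7.64 × 7.78 − 10.1 × 3.5) = 2.46 / 24.1 = 0.102 V⁻¹.

λ = 0.102 V⁻¹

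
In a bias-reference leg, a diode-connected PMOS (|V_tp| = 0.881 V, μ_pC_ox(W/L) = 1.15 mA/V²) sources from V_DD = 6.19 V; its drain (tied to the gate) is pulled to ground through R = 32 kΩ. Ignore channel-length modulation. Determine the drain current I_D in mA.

I_D = 0.150 mA

With gate tied to drain, V_SG = V_SD ≥ V_SG − |V_tp|, so the device is in saturation.
KCL at the drain: ½ k_p (V_SG − |V_tp|)² = (V_DD − V_SG)/R.
Let x = V_SG − 0.881. Then 18.4 x² + x − 5.309 = 0, giving x = 0.511 V (positive root), so V_SG = 1.39 V.
I_D = (V_DD − V_SG)/R = (6.19 − 1.39) / 32 = 0.15 mA.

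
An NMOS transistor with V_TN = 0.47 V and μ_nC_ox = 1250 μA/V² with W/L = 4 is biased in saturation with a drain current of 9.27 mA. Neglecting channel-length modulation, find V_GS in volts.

k_n = μ_nC_ox · (W/L) = 5 mA/V².
In saturation I_D = ½ k_n (V_GS − V_TN)², so V_GS − V_TN = √(2 I_D / k_n) = √(2 × 9.27 / 5) = 1.93 V.
V_GS = 0.47 + 1.93 = 2.4 V.

V_GS = 2.40 V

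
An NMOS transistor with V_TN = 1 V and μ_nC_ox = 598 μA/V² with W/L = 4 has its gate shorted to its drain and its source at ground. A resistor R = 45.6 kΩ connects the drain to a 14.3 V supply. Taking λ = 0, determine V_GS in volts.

With gate tied to drain, V_GS = V_DS ≥ V_GS − V_TN, so the device is in saturation.
k_n = μ_nC_ox · (W/L) = 2.392 mA/V².
KCL at the drain: ½ k_n (V_GS − V_TN)² = (V_DD − V_GS)/R.
Let x = V_GS − 1. Then 54.5 x² + x − 13.3 = 0, giving x = 0.485 V (positive root), so V_GS = 1.48 V.
I_D = (V_DD − V_GS)/R = (14.3 − 1.48) / 45.6 = 0.281 mA.

V_GS = 1.48 V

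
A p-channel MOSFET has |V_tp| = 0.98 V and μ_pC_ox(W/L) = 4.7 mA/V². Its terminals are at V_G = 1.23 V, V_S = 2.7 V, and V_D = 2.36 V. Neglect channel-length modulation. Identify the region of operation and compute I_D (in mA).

V_SG = V_S − V_G = 2.7 − 1.23 = 1.47 V; V_SD = V_S − V_D = 2.7 − 2.36 = 0.34 V.
V_ov = V_SG − |V_tp| = 1.47 − 0.98 = 0.49 V.
Since V_SD = 0.34 V < V_ov = 0.49 V, the device is in the triode region.
I_D = k_p [V_ov · V_SD − ½ V_SD²] = 4.7 × [0.49 × 0.34 − 0.5 × 0.34²] = 0.511 mA.

Triode; I_D = 0.511 mA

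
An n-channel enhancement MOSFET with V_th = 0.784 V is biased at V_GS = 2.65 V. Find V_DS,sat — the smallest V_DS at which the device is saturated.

V_DS,sat = 1.87 V

The boundary between triode and saturation is V_DS = V_GS − V_th = V_ov.
V_ov = 2.65 − 0.784 = 1.87 V.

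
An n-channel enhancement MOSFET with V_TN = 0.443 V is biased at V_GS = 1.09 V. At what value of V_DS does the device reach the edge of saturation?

The boundary between triode and saturation is V_DS = V_GS − V_TN = V_ov.
V_ov = 1.09 − 0.443 = 0.647 V.

V_DS,sat = 0.647 V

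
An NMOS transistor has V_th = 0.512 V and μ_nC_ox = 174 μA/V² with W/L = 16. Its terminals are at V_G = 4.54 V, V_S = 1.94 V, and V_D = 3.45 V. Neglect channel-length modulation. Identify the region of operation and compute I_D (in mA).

Triode; I_D = 5.60 mA

V_GS = V_G − V_S = 4.54 − 1.94 = 2.6 V; V_DS = V_D − V_S = 3.45 − 1.94 = 1.51 V.
k_n = μ_nC_ox · (W/L) = 2.784 mA/V².
V_ov = V_GS − V_th = 2.6 − 0.512 = 2.09 V.
Since V_DS = 1.51 V < V_ov = 2.09 V, the device is in the triode region.
I_D = k_n [V_ov · V_DS − ½ V_DS²] = 2.784 × [2.09 × 1.51 − 0.5 × 1.51²] = 5.6 mA.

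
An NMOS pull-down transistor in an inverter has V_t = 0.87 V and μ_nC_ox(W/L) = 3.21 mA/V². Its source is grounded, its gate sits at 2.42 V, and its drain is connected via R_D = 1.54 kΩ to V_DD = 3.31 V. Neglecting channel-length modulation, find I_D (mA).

I_D = 1.87 mA

V_GS = V_G = 2.42 V, so V_ov = 2.42 − 0.87 = 1.55 V.
Assume saturation: I_D = ½ k_n V_ov² = 0.5 × 3.21 × 1.55² = 3.86 mA, giving V_DS = V_DD − I_D R_D = 3.31 − 3.86 × 1.54 = -2.63 V.
But -2.63 V < V_ov = 1.55 V, so the device is actually in triode.
In triode I_D = k_n[V_ov V_DS − ½ V_DS²] and I_D = (V_DD − V_DS)/R_D. Equating: 2.47 V_DS² − 8.662 V_DS + 3.31 = 0, giving V_DS = 0.436 V (the root below V_ov).
I_D = (3.31 − 0.436) / 1.54 = 1.87 mA.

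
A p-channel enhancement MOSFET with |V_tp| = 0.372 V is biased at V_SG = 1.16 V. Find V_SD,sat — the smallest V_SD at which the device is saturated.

The boundary between triode and saturation is V_SD = V_SG − |V_tp| = V_ov.
V_ov = 1.16 − 0.372 = 0.788 V.

V_SD,sat = 0.788 V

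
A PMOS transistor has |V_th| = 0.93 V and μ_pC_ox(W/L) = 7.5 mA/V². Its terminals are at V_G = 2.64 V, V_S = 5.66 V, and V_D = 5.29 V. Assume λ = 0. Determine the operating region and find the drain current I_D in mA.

V_SG = V_S − V_G = 5.66 − 2.64 = 3.02 V; V_SD = V_S − V_D = 5.66 − 5.29 = 0.37 V.
V_ov = V_SG − |V_th| = 3.02 − 0.93 = 2.09 V.
Since V_SD = 0.37 V < V_ov = 2.09 V, the device is in the triode region.
I_D = k_p [V_ov · V_SD − ½ V_SD²] = 7.5 × [2.09 × 0.37 − 0.5 × 0.37²] = 5.29 mA.

Triode; I_D = 5.29 mA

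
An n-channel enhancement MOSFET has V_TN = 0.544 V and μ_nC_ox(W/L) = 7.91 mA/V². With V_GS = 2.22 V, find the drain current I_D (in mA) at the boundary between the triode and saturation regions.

I_D = 11.1 mA

At the boundary V_DS = V_ov = V_GS − V_TN = 2.22 − 0.544 = 1.68 V.
I_D = ½ k_n V_ov² = 0.5 × 7.91 × 1.68² = 11.1 mA.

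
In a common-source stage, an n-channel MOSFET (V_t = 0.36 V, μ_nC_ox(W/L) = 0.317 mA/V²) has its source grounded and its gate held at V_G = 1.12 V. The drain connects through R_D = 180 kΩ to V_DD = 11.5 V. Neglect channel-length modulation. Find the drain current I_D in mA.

V_GS = V_G = 1.12 V, so V_ov = 1.12 − 0.36 = 0.76 V.
Assume saturation: I_D = ½ k_n V_ov² = 0.5 × 0.317 × 0.76² = 0.0915 mA, giving V_DS = V_DD − I_D R_D = 11.5 − 0.0915 × 180 = -4.98 V.
But -4.98 V < V_ov = 0.76 V, so the device is actually in triode.
In triode I_D = k_n[V_ov V_DS − ½ V_DS²] and I_D = (V_DD − V_DS)/R_D. Equating: 28.5 V_DS² − 44.37 V_DS + 11.5 = 0, giving V_DS = 0.329 V (the root below V_ov).
I_D = (11.5 − 0.329) / 180 = 0.0621 mA.

I_D = 0.0621 mA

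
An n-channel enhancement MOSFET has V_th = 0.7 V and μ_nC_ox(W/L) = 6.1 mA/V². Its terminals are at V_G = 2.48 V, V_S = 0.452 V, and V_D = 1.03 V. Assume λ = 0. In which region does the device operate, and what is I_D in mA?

V_GS = V_G − V_S = 2.48 − 0.452 = 2.03 V; V_DS = V_D − V_S = 1.03 − 0.452 = 0.578 V.
V_ov = V_GS − V_th = 2.03 − 0.7 = 1.33 V.
Since V_DS = 0.578 V < V_ov = 1.33 V, the device is in the triode region.
I_D = k_n [V_ov · V_DS − ½ V_DS²] = 6.1 × [1.33 × 0.578 − 0.5 × 0.578²] = 3.66 mA.

Triode; I_D = 3.66 mA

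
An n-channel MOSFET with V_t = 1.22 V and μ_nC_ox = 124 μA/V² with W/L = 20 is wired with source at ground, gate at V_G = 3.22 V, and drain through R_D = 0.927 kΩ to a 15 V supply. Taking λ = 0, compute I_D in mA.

V_GS = V_G = 3.22 V, so V_ov = 3.22 − 1.22 = 2 V.
k_n = μ_nC_ox · (W/L) = 2.48 mA/V².
Assume saturation: I_D = ½ k_n V_ov² = 0.5 × 2.48 × 2² = 4.96 mA, giving V_DS = V_DD − I_D R_D = 15 − 4.96 × 0.927 = 10.4 V.
V_DS = 10.4 V ≥ V_ov = 2 V, confirming saturation.

I_D = 4.96 mA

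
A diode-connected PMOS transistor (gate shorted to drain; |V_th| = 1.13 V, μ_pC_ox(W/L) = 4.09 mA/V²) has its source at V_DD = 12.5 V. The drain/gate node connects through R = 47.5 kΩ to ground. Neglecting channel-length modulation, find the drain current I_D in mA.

With gate tied to drain, V_SG = V_SD ≥ V_SG − |V_th|, so the device is in saturation.
KCL at the drain: ½ k_p (V_SG − |V_th|)² = (V_DD − V_SG)/R.
Let x = V_SG − 1.13. Then 97.1 x² + x − 11.37 = 0, giving x = 0.337 V (positive root), so V_SG = 1.47 V.
I_D = (V_DD − V_SG)/R = (12.5 − 1.47) / 47.5 = 0.232 mA.

I_D = 0.232 mA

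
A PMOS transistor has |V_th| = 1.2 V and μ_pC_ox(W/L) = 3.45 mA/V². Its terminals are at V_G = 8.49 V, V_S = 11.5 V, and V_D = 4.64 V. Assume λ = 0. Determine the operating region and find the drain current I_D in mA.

Saturation; I_D = 5.65 mA

V_SG = V_S − V_G = 11.5 − 8.49 = 3.01 V; V_SD = V_S − V_D = 11.5 − 4.64 = 6.86 V.
V_ov = V_SG − |V_th| = 3.01 − 1.2 = 1.81 V.
Since V_SD = 6.86 V ≥ V_ov = 1.81 V, the device is in saturation.
I_D = ½ k_p V_ov² = 0.5 × 3.45 × 1.81² = 5.65 mA.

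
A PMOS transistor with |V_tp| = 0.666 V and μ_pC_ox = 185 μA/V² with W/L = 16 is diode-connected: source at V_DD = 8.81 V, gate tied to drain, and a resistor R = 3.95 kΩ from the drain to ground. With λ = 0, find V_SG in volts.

V_SG = 1.76 V

With gate tied to drain, V_SG = V_SD ≥ V_SG − |V_tp|, so the device is in saturation.
k_p = μ_pC_ox · (W/L) = 2.96 mA/V².
KCL at the drain: ½ k_p (V_SG − |V_tp|)² = (V_DD − V_SG)/R.
Let x = V_SG − 0.666. Then 5.85 x² + x − 8.144 = 0, giving x = 1.1 V (positive root), so V_SG = 1.76 V.
I_D = (V_DD − V_SG)/R = (8.81 − 1.76) / 3.95 = 1.78 mA.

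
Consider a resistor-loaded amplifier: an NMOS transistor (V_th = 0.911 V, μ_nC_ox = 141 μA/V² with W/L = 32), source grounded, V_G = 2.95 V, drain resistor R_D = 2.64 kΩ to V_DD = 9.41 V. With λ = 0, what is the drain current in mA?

V_GS = V_G = 2.95 V, so V_ov = 2.95 − 0.911 = 2.04 V.
k_n = μ_nC_ox · (W/L) = 4.512 mA/V².
Assume saturation: I_D = ½ k_n V_ov² = 0.5 × 4.512 × 2.04² = 9.38 mA, giving V_DS = V_DD − I_D R_D = 9.41 − 9.38 × 2.64 = -15.4 V.
But -15.4 V < V_ov = 2.04 V, so the device is actually in triode.
In triode I_D = k_n[V_ov V_DS − ½ V_DS²] and I_D = (V_DD − V_DS)/R_D. Equating: 5.96 V_DS² − 25.29 V_DS + 9.41 = 0, giving V_DS = 0.412 V (the root below V_ov).
I_D = (9.41 − 0.412) / 2.64 = 3.41 mA.

I_D = 3.41 mA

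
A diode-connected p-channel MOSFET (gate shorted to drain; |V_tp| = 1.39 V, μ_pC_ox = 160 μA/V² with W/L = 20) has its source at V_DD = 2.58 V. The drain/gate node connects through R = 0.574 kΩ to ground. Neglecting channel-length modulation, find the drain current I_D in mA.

I_D = 0.823 mA

With gate tied to drain, V_SG = V_SD ≥ V_SG − |V_tp|, so the device is in saturation.
k_p = μ_pC_ox · (W/L) = 3.2 mA/V².
KCL at the drain: ½ k_p (V_SG − |V_tp|)² = (V_DD − V_SG)/R.
Let x = V_SG − 1.39. Then 0.918 x² + x − 1.19 = 0, giving x = 0.717 V (positive root), so V_SG = 2.11 V.
I_D = (V_DD − V_SG)/R = (2.58 − 2.11) / 0.574 = 0.823 mA.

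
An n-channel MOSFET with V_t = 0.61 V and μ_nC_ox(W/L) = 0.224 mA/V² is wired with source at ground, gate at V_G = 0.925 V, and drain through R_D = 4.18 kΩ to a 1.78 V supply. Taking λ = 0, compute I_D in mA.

I_D = 0.0111 mA

V_GS = V_G = 0.925 V, so V_ov = 0.925 − 0.61 = 0.315 V.
Assume saturation: I_D = ½ k_n V_ov² = 0.5 × 0.224 × 0.315² = 0.0111 mA, giving V_DS = V_DD − I_D R_D = 1.78 − 0.0111 × 4.18 = 1.73 V.
V_DS = 1.73 V ≥ V_ov = 0.315 V, confirming saturation.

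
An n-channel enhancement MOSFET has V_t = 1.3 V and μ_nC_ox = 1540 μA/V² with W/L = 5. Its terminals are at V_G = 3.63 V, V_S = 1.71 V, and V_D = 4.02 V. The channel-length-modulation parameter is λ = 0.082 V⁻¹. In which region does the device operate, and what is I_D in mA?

Saturation; I_D = 1.76 mA

V_GS = V_G − V_S = 3.63 − 1.71 = 1.92 V; V_DS = V_D − V_S = 4.02 − 1.71 = 2.31 V.
k_n = μ_nC_ox · (W/L) = 7.7 mA/V².
V_ov = V_GS − V_t = 1.92 − 1.3 = 0.62 V.
Since V_DS = 2.31 V ≥ V_ov = 0.62 V, the device is in saturation.
I_D = ½ k_n V_ov² (1 + λ V_DS) = 0.5 × 7.7 × 0.62² × (1 + 0.082 × 2.31) = 1.76 mA.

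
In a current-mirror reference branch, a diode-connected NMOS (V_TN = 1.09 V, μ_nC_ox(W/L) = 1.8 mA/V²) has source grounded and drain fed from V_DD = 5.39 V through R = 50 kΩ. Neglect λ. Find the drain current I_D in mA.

With gate tied to drain, V_GS = V_DS ≥ V_GS − V_TN, so the device is in saturation.
KCL at the drain: ½ k_n (V_GS − V_TN)² = (V_DD − V_GS)/R.
Let x = V_GS − 1.09. Then 45 x² + x − 4.3 = 0, giving x = 0.298 V (positive root), so V_GS = 1.39 V.
I_D = (V_DD − V_GS)/R = (5.39 − 1.39) / 50 = 0.08 mA.

I_D = 0.0800 mA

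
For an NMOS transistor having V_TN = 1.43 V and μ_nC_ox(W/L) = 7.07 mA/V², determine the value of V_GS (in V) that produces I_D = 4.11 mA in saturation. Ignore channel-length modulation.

In saturation I_D = ½ k_n (V_GS − V_TN)², so V_GS − V_TN = √(2 I_D / k_n) = √(2 × 4.11 / 7.07) = 1.08 V.
V_GS = 1.43 + 1.08 = 2.51 V.

V_GS = 2.51 V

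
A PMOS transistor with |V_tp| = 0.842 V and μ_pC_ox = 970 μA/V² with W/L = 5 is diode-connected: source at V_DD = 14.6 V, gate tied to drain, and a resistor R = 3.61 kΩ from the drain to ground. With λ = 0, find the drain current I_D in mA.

With gate tied to drain, V_SG = V_SD ≥ V_SG − |V_tp|, so the device is in saturation.
k_p = μ_pC_ox · (W/L) = 4.85 mA/V².
KCL at the drain: ½ k_p (V_SG − |V_tp|)² = (V_DD − V_SG)/R.
Let x = V_SG − 0.842. Then 8.75 x² + x − 13.76 = 0, giving x = 1.2 V (positive root), so V_SG = 2.04 V.
I_D = (V_DD − V_SG)/R = (14.6 − 2.04) / 3.61 = 3.48 mA.

I_D = 3.48 mA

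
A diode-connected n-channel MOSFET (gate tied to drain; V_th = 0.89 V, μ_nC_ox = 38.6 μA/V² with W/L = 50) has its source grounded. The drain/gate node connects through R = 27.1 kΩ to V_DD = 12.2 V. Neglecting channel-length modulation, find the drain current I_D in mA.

With gate tied to drain, V_GS = V_DS ≥ V_GS − V_th, so the device is in saturation.
k_n = μ_nC_ox · (W/L) = 1.93 mA/V².
KCL at the drain: ½ k_n (V_GS − V_th)² = (V_DD − V_GS)/R.
Let x = V_GS − 0.89. Then 26.2 x² + x − 11.31 = 0, giving x = 0.639 V (positive root), so V_GS = 1.53 V.
I_D = (V_DD − V_GS)/R = (12.2 − 1.53) / 27.1 = 0.394 mA.

I_D = 0.394 mA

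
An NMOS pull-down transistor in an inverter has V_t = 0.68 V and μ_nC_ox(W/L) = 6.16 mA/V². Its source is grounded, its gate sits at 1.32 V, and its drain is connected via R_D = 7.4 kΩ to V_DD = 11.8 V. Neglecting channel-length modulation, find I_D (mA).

I_D = 1.26 mA

V_GS = V_G = 1.32 V, so V_ov = 1.32 − 0.68 = 0.64 V.
Assume saturation: I_D = ½ k_n V_ov² = 0.5 × 6.16 × 0.64² = 1.26 mA, giving V_DS = V_DD − I_D R_D = 11.8 − 1.26 × 7.4 = 2.46 V.
V_DS = 2.46 V ≥ V_ov = 0.64 V, confirming saturation.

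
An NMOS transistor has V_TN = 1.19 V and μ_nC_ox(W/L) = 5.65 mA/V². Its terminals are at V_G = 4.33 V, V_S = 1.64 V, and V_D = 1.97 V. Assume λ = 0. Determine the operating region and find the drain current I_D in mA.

V_GS = V_G − V_S = 4.33 − 1.64 = 2.69 V; V_DS = V_D − V_S = 1.97 − 1.64 = 0.33 V.
V_ov = V_GS − V_TN = 2.69 − 1.19 = 1.5 V.
Since V_DS = 0.33 V < V_ov = 1.5 V, the device is in the triode region.
I_D = k_n [V_ov · V_DS − ½ V_DS²] = 5.65 × [1.5 × 0.33 − 0.5 × 0.33²] = 2.49 mA.

Triode; I_D = 2.49 mA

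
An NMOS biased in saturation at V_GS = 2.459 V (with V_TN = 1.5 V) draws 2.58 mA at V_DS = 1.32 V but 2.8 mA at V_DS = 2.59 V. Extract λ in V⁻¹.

λ = 0.0737 V⁻¹

With V_GS fixed, I_D ∝ (1 + λ V_DS) in saturation, so I_D2/I_D1 = (1 + λ V_DS2)/(1 + λ V_DS1).
2.8/2.58 = 1.085 = (1 + 2.59 λ)/(1 + 1.32 λ).
Solving: λ (I_D1 V_DS2 − I_D2 V_DS1) = I_D2 − I_D1, so λ = (2.8 − 2.58) / (2.58 × 2.59 − 2.8 × 1.32) = 0.22 / 2.99 = 0.0737 V⁻¹.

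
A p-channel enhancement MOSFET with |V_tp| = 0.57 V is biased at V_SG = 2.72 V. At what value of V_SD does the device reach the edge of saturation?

The boundary between triode and saturation is V_SD = V_SG − |V_tp| = V_ov.
V_ov = 2.72 − 0.57 = 2.15 V.

V_SD,sat = 2.15 V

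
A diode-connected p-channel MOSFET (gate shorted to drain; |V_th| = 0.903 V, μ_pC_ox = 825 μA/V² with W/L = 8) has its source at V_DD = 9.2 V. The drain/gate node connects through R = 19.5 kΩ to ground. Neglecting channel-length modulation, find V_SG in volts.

With gate tied to drain, V_SG = V_SD ≥ V_SG − |V_th|, so the device is in saturation.
k_p = μ_pC_ox · (W/L) = 6.6 mA/V².
KCL at the drain: ½ k_p (V_SG − |V_th|)² = (V_DD − V_SG)/R.
Let x = V_SG − 0.903. Then 64.3 x² + x − 8.297 = 0, giving x = 0.351 V (positive root), so V_SG = 1.25 V.
I_D = (V_DD − V_SG)/R = (9.2 − 1.25) / 19.5 = 0.407 mA.

V_SG = 1.25 V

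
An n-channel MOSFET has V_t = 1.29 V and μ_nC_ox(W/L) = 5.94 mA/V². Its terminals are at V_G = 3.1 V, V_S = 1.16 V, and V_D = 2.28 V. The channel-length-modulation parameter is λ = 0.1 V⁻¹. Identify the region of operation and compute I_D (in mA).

V_GS = V_G − V_S = 3.1 − 1.16 = 1.94 V; V_DS = V_D − V_S = 2.28 − 1.16 = 1.12 V.
V_ov = V_GS − V_t = 1.94 − 1.29 = 0.65 V.
Since V_DS = 1.12 V ≥ V_ov = 0.65 V, the device is in saturation.
I_D = ½ k_n V_ov² (1 + λ V_DS) = 0.5 × 5.94 × 0.65² × (1 + 0.1 × 1.12) = 1.4 mA.

Saturation; I_D = 1.40 mA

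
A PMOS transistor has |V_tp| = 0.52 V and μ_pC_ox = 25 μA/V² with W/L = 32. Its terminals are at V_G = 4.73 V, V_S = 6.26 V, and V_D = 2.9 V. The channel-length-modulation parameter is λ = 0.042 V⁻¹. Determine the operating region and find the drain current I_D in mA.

V_SG = V_S − V_G = 6.26 − 4.73 = 1.53 V; V_SD = V_S − V_D = 6.26 − 2.9 = 3.36 V.
k_p = μ_pC_ox · (W/L) = 0.8 mA/V².
V_ov = V_SG − |V_tp| = 1.53 − 0.52 = 1.01 V.
Since V_SD = 3.36 V ≥ V_ov = 1.01 V, the device is in saturation.
I_D = ½ k_p V_ov² (1 + λ V_SD) = 0.5 × 0.8 × 1.01² × (1 + 0.042 × 3.36) = 0.466 mA.

Saturation; I_D = 0.466 mA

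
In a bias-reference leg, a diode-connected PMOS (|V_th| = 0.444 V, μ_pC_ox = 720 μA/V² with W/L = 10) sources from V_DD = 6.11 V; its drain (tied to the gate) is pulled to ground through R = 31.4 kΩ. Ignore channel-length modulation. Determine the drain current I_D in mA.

I_D = 0.173 mA

With gate tied to drain, V_SG = V_SD ≥ V_SG − |V_th|, so the device is in saturation.
k_p = μ_pC_ox · (W/L) = 7.2 mA/V².
KCL at the drain: ½ k_p (V_SG − |V_th|)² = (V_DD − V_SG)/R.
Let x = V_SG − 0.444. Then 113 x² + x − 5.666 = 0, giving x = 0.22 V (positive root), so V_SG = 0.664 V.
I_D = (V_DD − V_SG)/R = (6.11 − 0.664) / 31.4 = 0.173 mA.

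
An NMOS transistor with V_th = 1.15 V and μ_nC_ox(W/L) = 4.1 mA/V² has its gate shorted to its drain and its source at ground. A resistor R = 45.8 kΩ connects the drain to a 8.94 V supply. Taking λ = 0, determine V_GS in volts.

With gate tied to drain, V_GS = V_DS ≥ V_GS − V_th, so the device is in saturation.
KCL at the drain: ½ k_n (V_GS − V_th)² = (V_DD − V_GS)/R.
Let x = V_GS − 1.15. Then 93.9 x² + x − 7.79 = 0, giving x = 0.283 V (positive root), so V_GS = 1.43 V.
I_D = (V_DD − V_GS)/R = (8.94 − 1.43) / 45.8 = 0.164 mA.

V_GS = 1.43 V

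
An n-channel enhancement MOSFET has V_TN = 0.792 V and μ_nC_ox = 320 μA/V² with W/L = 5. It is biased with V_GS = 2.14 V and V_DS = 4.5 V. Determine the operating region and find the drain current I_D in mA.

Saturation; I_D = 1.45 mA

k_n = μ_nC_ox · (W/L) = 1.6 mA/V².
V_ov = V_GS − V_TN = 2.14 − 0.792 = 1.35 V.
Since V_DS = 4.5 V ≥ V_ov = 1.35 V, the device is in saturation.
I_D = ½ k_n V_ov² = 0.5 × 1.6 × 1.35² = 1.45 mA.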